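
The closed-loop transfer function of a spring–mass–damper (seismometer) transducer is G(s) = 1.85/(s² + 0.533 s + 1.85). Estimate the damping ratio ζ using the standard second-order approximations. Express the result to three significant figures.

ζ ≈ 0.196

Matching coefficients with s² + 2ζω_n s + ω_n² gives ω_n² = 1.85 ⇒ ω_n = 1.36 rad/s, and ζ = 0.533/(2ω_n) = 0.196.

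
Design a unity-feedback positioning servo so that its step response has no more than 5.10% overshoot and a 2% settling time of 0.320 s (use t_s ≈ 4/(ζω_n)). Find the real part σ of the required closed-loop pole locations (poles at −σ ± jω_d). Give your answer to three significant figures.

The settling-time spec alone fixes σ = ζω_n = 4/t_s = 4/0.320 = 12.5.
(Overshoot then fixes ζ = 0.688 and hence ω_d = σ·√(1−ζ²)/ζ = 13.2 rad/s.)

σ ≈ 12.5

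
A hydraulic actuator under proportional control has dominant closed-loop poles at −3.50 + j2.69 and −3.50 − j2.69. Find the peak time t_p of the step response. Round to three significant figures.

t_p = π/ω_d with ω_d = 2.69 (the imaginary part), so t_p = 1.17 s.

t_p ≈ 1.17 s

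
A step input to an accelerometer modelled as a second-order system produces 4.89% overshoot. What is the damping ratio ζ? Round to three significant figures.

ζ = −ln(OS)/√(π² + (ln OS)²). With OS = 0.0489, ln OS = −3.018 and ζ = 3.018/4.356 = 0.693.

ζ ≈ 0.693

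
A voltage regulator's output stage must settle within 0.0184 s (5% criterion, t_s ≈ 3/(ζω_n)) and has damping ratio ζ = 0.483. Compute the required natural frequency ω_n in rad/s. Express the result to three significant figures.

ω_n ≈ 338 rad/s

Rearranging t_s ≈ 3/(ζω_n) gives ω_n = 3/(ζ·t_s) = 3/(0.483 × 0.0184) = 338 rad/s.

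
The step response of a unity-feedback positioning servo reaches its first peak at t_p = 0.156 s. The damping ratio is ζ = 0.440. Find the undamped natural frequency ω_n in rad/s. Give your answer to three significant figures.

Peak time t_p = π/ω_d, so ω_d = π/t_p = π/0.156 = 20.1 rad/s.
ω_n = ω_d/√(1−ζ²) = 20.1/√0.806 = 22.4 rad/s.

ω_n ≈ 22.4 rad/s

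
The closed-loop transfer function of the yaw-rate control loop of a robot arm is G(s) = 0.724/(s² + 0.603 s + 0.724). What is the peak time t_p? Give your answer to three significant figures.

t_p ≈ 3.95 s

Matching coefficients with s² + 2ζω_n s + ω_n² gives ω_n² = 0.724 ⇒ ω_n = 0.851 rad/s, and ζ = 0.603/(2ω_n) = 0.354.
ω_d = 0.851·√(1 − 0.354²) = 0.796 rad/s. Then t_p = π/ω_d = 3.95 s.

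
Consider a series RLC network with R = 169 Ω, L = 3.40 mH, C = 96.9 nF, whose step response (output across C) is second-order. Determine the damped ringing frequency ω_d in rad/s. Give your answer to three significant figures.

ω_d ≈ 49200 rad/s

For a series RLC circuit (capacitor voltage as output), ω_n = 1/√(LC) = 1/√(3.40 mH · 96.9 nF) = 55100 rad/s.
ζ = (R/2)·√(C/L) = (169/2)·√(96.9 nF/3.40 mH) = 0.451.
ω_d = ω_n√(1−ζ²) = 49200 rad/s.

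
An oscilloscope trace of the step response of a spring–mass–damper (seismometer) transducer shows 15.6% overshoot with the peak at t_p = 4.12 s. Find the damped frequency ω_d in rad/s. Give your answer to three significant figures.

t_p = π/ω_d, so ω_d = π/4.12 = 0.763 rad/s.

ω_d ≈ 0.763 rad/s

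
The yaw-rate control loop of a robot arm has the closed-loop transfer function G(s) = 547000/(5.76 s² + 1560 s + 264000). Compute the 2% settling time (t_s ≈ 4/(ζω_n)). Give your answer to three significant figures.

t_s ≈ 0.0295 s

Dividing through by 5.76: denominator becomes s² + 270.8 s + 45830.
So ω_n = √45830 = 214 rad/s and ζ = 270.8/(2·214) = 0.633.
t_s ≈ 4/(ζω_n) = 0.0295 s.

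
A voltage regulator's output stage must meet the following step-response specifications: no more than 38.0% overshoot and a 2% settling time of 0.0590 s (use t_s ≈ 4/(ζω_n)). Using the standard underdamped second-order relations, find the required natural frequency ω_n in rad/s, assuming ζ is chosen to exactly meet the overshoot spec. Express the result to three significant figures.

From %OS = 100·exp(−πζ/√(1−ζ²)), invert to get ζ = −ln(OS)/√(π² + ln²(OS)) with OS = 0.380.
−ln 0.380 = 0.9676, so ζ = 0.9676/√(π² + 0.9362) = 0.294.
From t_s ≈ 4/(ζω_n): ω_n = 4/(ζ·t_s) = 4/(0.294·0.0590) = 230 rad/s.

ω_n ≈ 230 rad/s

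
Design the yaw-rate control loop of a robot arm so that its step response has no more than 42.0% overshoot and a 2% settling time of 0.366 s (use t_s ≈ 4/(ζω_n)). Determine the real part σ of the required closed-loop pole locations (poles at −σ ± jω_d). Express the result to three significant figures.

The settling-time spec alone fixes σ = ζω_n = 4/t_s = 4/0.366 = 10.9.
(Overshoot then fixes ζ = 0.266 and hence ω_d = σ·√(1−ζ²)/ζ = 39.6 rad/s.)

σ ≈ 10.9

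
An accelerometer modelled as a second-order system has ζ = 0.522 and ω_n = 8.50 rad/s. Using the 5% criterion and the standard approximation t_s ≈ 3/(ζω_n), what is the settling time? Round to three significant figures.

t_s ≈ 3/(ζω_n) = 3/(0.522 × 8.50) = 0.676 s.

t_s ≈ 0.676 s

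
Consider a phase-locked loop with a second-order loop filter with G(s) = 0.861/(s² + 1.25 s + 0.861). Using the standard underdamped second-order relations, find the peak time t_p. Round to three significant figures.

t_p ≈ 4.58 s

ω_n = √0.861 = 0.928 rad/s; ζ = 1.25/(2·0.928) = 0.674.
ω_d = 0.928·√(1 − 0.674²) = 0.686 rad/s. Then t_p = π/ω_d = 4.58 s.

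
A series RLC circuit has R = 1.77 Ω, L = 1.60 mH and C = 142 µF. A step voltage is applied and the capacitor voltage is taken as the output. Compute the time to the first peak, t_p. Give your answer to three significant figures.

For a series RLC circuit (capacitor voltage as output), ω_n = 1/√(LC) = 1/√(1.60 mH · 142 µF) = 2100 rad/s.
ζ = (R/2)·√(C/L) = (1.77/2)·√(142 µF/1.60 mH) = 0.264.
The damped frequency ω_d = ω_n√(1−ζ²) = 2020 rad/s. t_p = π/ω_d = 0.00155 s.

t_p ≈ 0.00155 s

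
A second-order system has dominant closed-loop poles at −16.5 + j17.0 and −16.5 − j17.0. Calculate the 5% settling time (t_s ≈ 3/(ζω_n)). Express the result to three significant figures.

t_s ≈ 0.182 s

For poles at −σ ± jω_d, ζω_n = σ = 16.5, so t_s ≈ 3/σ = 0.182 s.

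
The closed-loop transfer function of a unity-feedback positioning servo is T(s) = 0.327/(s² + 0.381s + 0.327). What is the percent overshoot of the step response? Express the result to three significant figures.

%OS ≈ 33.0%

ω_n = √0.327 = 0.572 rad/s; ζ = 0.381/(2·0.572) = 0.333.
%OS = 100 e^{−πζ/√(1−ζ²)} with ζ = 0.333 gives 33.0%.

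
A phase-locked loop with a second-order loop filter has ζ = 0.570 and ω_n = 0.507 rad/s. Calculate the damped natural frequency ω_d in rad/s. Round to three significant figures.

ω_d = ω_n√(1−ζ²) = 0.507·√0.675 = 0.417 rad/s.

ω_d ≈ 0.417 rad/s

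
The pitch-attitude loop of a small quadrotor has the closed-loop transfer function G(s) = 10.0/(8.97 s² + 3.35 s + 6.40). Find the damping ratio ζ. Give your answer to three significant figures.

ζ ≈ 0.221

Dividing through by 8.97: denominator becomes s² + 0.3735 s + 0.7135.
So ω_n = √0.7135 = 0.845 rad/s and ζ = 0.3735/(2·0.845) = 0.221.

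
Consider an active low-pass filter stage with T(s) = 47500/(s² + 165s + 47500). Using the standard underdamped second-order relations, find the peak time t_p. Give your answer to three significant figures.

Comparing the denominator to s² + 2ζω_n s + ω_n²: ω_n = √47500 = 218 rad/s, and 2ζω_n = 165 so ζ = 165/(2·218) = 0.379.
ω_d = ω_n√(1−ζ²) = 202 rad/s. Then t_p = π/ω_d = 0.0156 s.

t_p ≈ 0.0156 s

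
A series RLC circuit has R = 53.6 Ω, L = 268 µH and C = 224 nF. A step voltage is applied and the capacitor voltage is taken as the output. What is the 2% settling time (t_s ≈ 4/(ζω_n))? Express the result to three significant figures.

For a series RLC circuit (capacitor voltage as output), ω_n = 1/√(LC) = 1/√(268 µH · 224 nF) = 129000 rad/s.
ζ = (R/2)·√(C/L) = (53.6/2)·√(224 nF/268 µH) = 0.775.
t_s ≈ 4/(ζω_n) = 0.0000400 s.

t_s ≈ 0.0000400 s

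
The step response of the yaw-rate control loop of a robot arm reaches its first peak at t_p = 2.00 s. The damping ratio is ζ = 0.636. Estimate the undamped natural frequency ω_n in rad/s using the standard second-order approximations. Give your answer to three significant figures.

ω_n ≈ 2.04 rad/s

Peak time t_p = π/ω_d, so ω_d = π/t_p = π/2.00 = 1.57 rad/s.
ω_n = ω_d/√(1−ζ²) = 1.57/√0.596 = 2.04 rad/s.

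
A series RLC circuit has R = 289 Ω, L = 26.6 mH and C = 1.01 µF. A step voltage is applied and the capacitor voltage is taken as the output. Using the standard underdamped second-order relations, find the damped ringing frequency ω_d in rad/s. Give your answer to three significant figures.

ω_d ≈ 2780 rad/s

For a series RLC circuit (capacitor voltage as output), ω_n = 1/√(LC) = 1/√(26.6 mH · 1.01 µF) = 6100 rad/s.
ζ = (R/2)·√(C/L) = (289/2)·√(1.01 µF/26.6 mH) = 0.890.
The damped frequency ω_d = ω_n√(1−ζ²) = 2780 rad/s.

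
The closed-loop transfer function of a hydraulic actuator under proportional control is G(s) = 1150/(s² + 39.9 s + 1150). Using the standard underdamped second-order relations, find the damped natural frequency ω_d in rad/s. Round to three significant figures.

Comparing the denominator to s² + 2ζω_n s + ω_n²: ω_n = √1150 = 33.9 rad/s, and 2ζω_n = 39.9 so ζ = 39.9/(2·33.9) = 0.588.
ω_d = 33.9·√(1 − 0.588²) = 27.4 rad/s.

ω_d ≈ 27.4 rad/s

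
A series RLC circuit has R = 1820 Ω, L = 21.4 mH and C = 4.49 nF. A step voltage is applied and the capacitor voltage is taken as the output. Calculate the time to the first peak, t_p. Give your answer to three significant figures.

For a series RLC circuit (capacitor voltage as output), ω_n = 1/√(LC) = 1/√(21.4 mH · 4.49 nF) = 102000 rad/s.
ζ = (R/2)·√(C/L) = (1820/2)·√(4.49 nF/21.4 mH) = 0.417.
ω_d = 102000·√(1 − 0.417²) = 92700 rad/s. t_p = π/ω_d = 0.0000339 s.

t_p ≈ 0.0000339 s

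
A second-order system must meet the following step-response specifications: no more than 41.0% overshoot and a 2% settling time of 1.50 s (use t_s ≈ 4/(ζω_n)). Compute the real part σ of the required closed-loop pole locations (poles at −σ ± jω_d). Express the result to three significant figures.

The settling-time spec alone fixes σ = ζω_n = 4/t_s = 4/1.50 = 2.67.
(Overshoot then fixes ζ = 0.273 and hence ω_d = σ·√(1−ζ²)/ζ = 9.40 rad/s.)

σ ≈ 2.67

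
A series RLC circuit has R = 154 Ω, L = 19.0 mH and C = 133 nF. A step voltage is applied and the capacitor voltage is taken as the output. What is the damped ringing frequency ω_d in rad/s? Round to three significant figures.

For a series RLC circuit (capacitor voltage as output), ω_n = 1/√(LC) = 1/√(19.0 mH · 133 nF) = 19900 rad/s.
ζ = (R/2)·√(C/L) = (154/2)·√(133 nF/19.0 mH) = 0.204.
ω_d = ω_n√(1−ζ²) = 19500 rad/s.

ω_d ≈ 19500 rad/s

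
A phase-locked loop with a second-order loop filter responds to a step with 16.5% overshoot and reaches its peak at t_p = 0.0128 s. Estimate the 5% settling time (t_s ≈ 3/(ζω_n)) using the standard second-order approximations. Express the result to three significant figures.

t_s ≈ 0.0213 s

ζ from %OS: ζ = |ln 0.165|/√(π²+ln²0.165) = 0.498.
From t_p = π/ω_d, ω_d = π/0.0128 = 245 rad/s, so ω_n = ω_d/√(1−ζ²) = 283 rad/s.
t_s ≈ 3/(ζω_n) = 3/(0.498·283) = 0.0213 s.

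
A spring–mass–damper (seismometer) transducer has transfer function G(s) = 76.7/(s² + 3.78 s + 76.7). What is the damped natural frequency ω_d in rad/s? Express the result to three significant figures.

Comparing the denominator to s² + 2ζω_n s + ω_n²: ω_n = √76.7 = 8.76 rad/s, and 2ζω_n = 3.78 so ζ = 3.78/(2·8.76) = 0.216.
ω_d = 8.76·√(1 − 0.216²) = 8.55 rad/s.

ω_d ≈ 8.55 rad/s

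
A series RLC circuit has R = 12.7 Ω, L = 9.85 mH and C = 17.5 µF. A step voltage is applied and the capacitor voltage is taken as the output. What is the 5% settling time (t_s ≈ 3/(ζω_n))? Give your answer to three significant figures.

t_s ≈ 0.00465 s

For a series RLC circuit (capacitor voltage as output), ω_n = 1/√(LC) = 1/√(9.85 mH · 17.5 µF) = 2410 rad/s.
ζ = (R/2)·√(C/L) = (12.7/2)·√(17.5 µF/9.85 mH) = 0.268.
t_s ≈ 3/(ζω_n) = 0.00465 s.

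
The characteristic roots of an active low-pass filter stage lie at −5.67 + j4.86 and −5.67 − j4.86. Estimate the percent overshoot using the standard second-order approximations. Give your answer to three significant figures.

With σ = 5.67, ω_d = 4.86: ω_n = √(σ²+ω_d²) = 7.47 rad/s, ζ = σ/ω_n = 0.759.
%OS = 100 e^{−πζ/√(1−ζ²)} with ζ = 0.759 gives 2.56%.

%OS ≈ 2.56%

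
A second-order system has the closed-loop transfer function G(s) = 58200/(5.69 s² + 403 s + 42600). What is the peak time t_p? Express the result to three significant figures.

t_p ≈ 0.0398 s

Dividing through by 5.69: denominator becomes s² + 70.83 s + 7487.
So ω_n = √7487 = 86.5 rad/s and ζ = 70.83/(2·86.5) = 0.409.
The damped frequency ω_d = ω_n√(1−ζ²) = 78.9 rad/s. t_p = π/ω_d = 0.0398 s.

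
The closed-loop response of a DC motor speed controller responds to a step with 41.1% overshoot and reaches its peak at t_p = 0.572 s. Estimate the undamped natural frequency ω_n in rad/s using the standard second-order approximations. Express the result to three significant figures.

ω_n ≈ 5.71 rad/s

From the overshoot, ζ = −ln(OS)/√(π²+ln²(OS)) = 0.272.
t_p = π/ω_d ⇒ ω_d = 5.49 rad/s; then ω_n = ω_d/√(1−ζ²) = 5.71 rad/s.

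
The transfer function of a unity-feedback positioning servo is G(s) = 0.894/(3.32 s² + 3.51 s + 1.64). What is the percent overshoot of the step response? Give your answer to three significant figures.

Dividing through by 3.32: denominator becomes s² + 1.057 s + 0.4940.
So ω_n = √0.4940 = 0.703 rad/s and ζ = 1.057/(2·0.703) = 0.752.
%OS = 100 e^{−πζ/√(1−ζ²)} with ζ = 0.752 gives 2.77%.

%OS ≈ 2.77%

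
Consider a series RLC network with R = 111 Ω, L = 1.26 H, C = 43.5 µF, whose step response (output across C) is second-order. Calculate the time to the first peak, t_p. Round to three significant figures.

t_p ≈ 0.0246 s

For a series RLC circuit (capacitor voltage as output), ω_n = 1/√(LC) = 1/√(1.26 H · 43.5 µF) = 135 rad/s.
ζ = (R/2)·√(C/L) = (111/2)·√(43.5 µF/1.26 H) = 0.326.
The damped frequency ω_d = ω_n√(1−ζ²) = 128 rad/s. t_p = π/ω_d = 0.0246 s.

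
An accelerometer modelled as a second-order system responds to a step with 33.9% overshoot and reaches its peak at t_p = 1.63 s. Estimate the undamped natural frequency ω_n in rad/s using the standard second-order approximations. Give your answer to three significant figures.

ω_n ≈ 2.04 rad/s

ζ from %OS: ζ = |ln 0.339|/√(π²+ln²0.339) = 0.326.
From t_p = π/ω_d, ω_d = π/1.63 = 1.93 rad/s, so ω_n = ω_d/√(1−ζ²) = 2.04 rad/s.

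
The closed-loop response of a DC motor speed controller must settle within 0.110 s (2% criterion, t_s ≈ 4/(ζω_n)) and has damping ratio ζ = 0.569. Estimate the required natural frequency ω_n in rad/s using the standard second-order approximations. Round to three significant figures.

ω_n ≈ 63.9 rad/s

Rearranging t_s ≈ 4/(ζω_n) gives ω_n = 4/(ζ·t_s) = 4/(0.569 × 0.110) = 63.9 rad/s.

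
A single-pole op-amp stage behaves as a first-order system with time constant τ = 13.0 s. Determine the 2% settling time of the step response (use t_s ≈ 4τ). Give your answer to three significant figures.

t_s ≈ 52.0 s

t_s ≈ 4τ = 52.0 s.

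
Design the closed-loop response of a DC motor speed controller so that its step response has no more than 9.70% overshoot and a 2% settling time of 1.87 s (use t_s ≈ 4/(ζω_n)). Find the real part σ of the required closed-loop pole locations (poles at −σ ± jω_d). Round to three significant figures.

The settling-time spec alone fixes σ = ζω_n = 4/t_s = 4/1.87 = 2.14.
(Overshoot then fixes ζ = 0.596 and hence ω_d = σ·√(1−ζ²)/ζ = 2.88 rad/s.)

σ ≈ 2.14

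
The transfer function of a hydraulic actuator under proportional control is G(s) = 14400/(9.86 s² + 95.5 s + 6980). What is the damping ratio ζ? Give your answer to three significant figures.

Dividing through by 9.86: denominator becomes s² + 9.686 s + 707.9.
So ω_n = √707.9 = 26.6 rad/s and ζ = 9.686/(2·26.6) = 0.182.

ζ ≈ 0.182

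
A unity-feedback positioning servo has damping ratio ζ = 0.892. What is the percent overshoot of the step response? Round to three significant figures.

For an underdamped second-order system, %OS = 100·exp(−πζ/√(1−ζ²)).
πζ/√(1−ζ²) = π·0.892/√(1−0.796) = 6.199, so %OS = 100·e^(−6.199) = 0.203%.

%OS ≈ 0.203%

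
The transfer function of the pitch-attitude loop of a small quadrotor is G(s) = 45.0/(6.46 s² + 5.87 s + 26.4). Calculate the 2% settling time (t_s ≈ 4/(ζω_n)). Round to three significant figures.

Dividing through by 6.46: denominator becomes s² + 0.9087 s + 4.087.
So ω_n = √4.087 = 2.02 rad/s and ζ = 0.9087/(2·2.02) = 0.225.
t_s ≈ 4/(ζω_n) = 8.80 s.

t_s ≈ 8.80 s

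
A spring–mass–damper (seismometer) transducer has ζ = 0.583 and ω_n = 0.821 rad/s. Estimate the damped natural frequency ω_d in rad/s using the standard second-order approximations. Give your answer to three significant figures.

ω_d ≈ 0.667 rad/s

ω_d = ω_n√(1−ζ²) = 0.821·√0.660 = 0.667 rad/s.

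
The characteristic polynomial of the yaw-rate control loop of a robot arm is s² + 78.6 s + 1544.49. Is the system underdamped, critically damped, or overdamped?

a² − 4b = 78.6² − 4·1544.49 = 0 (repeated real root); the system is critically damped.

critically damped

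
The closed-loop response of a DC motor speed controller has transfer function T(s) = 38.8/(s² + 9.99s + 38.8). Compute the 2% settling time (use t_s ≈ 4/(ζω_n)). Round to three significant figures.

t_s ≈ 0.801 s

Comparing the denominator to s² + 2ζω_n s + ω_n²: ω_n = √38.8 = 6.23 rad/s, and 2ζω_n = 9.99 so ζ = 9.99/(2·6.23) = 0.802.
t_s ≈ 4/(ζω_n) = 4/(0.802·6.23) = 0.801 s.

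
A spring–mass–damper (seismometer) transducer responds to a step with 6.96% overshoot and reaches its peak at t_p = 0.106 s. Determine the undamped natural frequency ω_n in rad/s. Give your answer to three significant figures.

ω_n ≈ 38.9 rad/s

From the overshoot, ζ = −ln(OS)/√(π²+ln²(OS)) = 0.647.
From t_p = π/ω_d, ω_d = π/0.106 = 29.6 rad/s, so ω_n = ω_d/√(1−ζ²) = 38.9 rad/s.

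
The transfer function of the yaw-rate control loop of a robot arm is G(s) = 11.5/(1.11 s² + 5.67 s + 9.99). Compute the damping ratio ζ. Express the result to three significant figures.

Dividing through by 1.11: denominator becomes s² + 5.108 s + 9.000.
So ω_n = √9.000 = 3.00 rad/s and ζ = 5.108/(2·3.00) = 0.851.

ζ ≈ 0.851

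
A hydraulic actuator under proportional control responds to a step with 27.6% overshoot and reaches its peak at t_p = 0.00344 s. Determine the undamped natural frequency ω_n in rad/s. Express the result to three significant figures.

ω_n ≈ 987 rad/s

The overshoot fixes ζ = −ln(OS)/√(π²+ln²(OS)) = 0.379.
t_p = π/ω_d ⇒ ω_d = 913 rad/s; then ω_n = ω_d/√(1−ζ²) = 987 rad/s.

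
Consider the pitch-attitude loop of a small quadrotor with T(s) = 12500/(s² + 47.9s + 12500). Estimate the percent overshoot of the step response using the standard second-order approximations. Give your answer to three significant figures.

ω_n = √12500 = 112 rad/s; ζ = 47.9/(2·112) = 0.214.
%OS = 100·exp(−πζ/√(1−ζ²)) = 50.2%.

%OS ≈ 50.2%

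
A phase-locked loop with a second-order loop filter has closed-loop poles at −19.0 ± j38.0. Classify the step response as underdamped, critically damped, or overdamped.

underdamped

Since the poles form a complex-conjugate pair with nonzero imaginary part, the response is underdamped.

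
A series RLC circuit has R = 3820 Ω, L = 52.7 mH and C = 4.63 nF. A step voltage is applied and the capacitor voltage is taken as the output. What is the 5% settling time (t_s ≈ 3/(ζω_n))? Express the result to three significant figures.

For a series RLC circuit (capacitor voltage as output), ω_n = 1/√(LC) = 1/√(52.7 mH · 4.63 nF) = 64000 rad/s.
ζ = (R/2)·√(C/L) = (3820/2)·√(4.63 nF/52.7 mH) = 0.566.
t_s ≈ 3/(ζω_n) = 0.0000828 s.

t_s ≈ 0.0000828 s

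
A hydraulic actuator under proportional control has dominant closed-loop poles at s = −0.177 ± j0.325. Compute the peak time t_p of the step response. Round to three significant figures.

t_p ≈ 9.67 s

t_p = π/ω_d with ω_d = 0.325 (the imaginary part), so t_p = 9.67 s.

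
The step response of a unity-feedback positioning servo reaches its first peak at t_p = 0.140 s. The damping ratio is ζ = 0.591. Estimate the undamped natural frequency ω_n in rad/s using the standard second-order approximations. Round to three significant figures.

ω_n ≈ 27.8 rad/s

Peak time t_p = π/ω_d, so ω_d = π/t_p = π/0.140 = 22.4 rad/s.
ω_n = ω_d/√(1−ζ²) = 22.4/√0.651 = 27.8 rad/s.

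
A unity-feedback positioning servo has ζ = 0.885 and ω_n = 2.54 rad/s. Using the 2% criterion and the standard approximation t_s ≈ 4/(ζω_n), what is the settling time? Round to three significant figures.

t_s ≈ 1.78 s

t_s ≈ 4/(ζω_n) = 4/(0.885 × 2.54) = 1.78 s.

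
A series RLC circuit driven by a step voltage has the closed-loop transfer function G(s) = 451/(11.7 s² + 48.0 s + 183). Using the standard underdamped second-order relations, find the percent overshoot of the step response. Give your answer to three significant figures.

%OS ≈ 14.9%

Dividing through by 11.7: denominator becomes s² + 4.103 s + 15.64.
So ω_n = √15.64 = 3.95 rad/s and ζ = 4.103/(2·3.95) = 0.519.
%OS = 100·exp(−πζ/√(1−ζ²)) = 14.9%.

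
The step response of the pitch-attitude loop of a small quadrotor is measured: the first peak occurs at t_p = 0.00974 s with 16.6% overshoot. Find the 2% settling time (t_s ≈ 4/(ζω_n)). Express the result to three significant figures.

t_s ≈ 0.0217 s

The overshoot fixes ζ = −ln(OS)/√(π²+ln²(OS)) = 0.496.
t_p = π/ω_d ⇒ ω_d = 323 rad/s; then ω_n = ω_d/√(1−ζ²) = 372 rad/s.
t_s ≈ 4/(ζω_n) = 4/(0.496·372) = 0.0217 s.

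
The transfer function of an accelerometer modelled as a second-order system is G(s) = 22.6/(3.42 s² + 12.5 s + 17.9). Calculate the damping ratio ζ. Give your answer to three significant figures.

ζ ≈ 0.799

Dividing through by 3.42: denominator becomes s² + 3.655 s + 5.234.
So ω_n = √5.234 = 2.29 rad/s and ζ = 3.655/(2·2.29) = 0.799.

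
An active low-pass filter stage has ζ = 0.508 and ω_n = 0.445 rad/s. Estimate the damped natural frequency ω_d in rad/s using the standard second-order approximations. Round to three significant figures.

ω_d = ω_n√(1−ζ²) = 0.445·√0.742 = 0.383 rad/s.

ω_d ≈ 0.383 rad/s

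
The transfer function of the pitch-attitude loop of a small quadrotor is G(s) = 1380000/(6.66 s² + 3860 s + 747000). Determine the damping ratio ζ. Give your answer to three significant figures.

Dividing through by 6.66: denominator becomes s² + 579.6 s + 112200.
So ω_n = √112200 = 335 rad/s and ζ = 579.6/(2·335) = 0.865.

ζ ≈ 0.865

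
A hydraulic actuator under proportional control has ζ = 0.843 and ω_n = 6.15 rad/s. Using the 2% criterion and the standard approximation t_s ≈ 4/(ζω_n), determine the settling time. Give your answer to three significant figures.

t_s ≈ 4/(ζω_n) = 4/(0.843 × 6.15) = 0.772 s.

t_s ≈ 0.772 s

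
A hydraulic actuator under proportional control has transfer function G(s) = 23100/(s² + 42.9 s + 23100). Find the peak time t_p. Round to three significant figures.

Comparing the denominator to s² + 2ζω_n s + ω_n²: ω_n = √23100 = 152 rad/s, and 2ζω_n = 42.9 so ζ = 42.9/(2·152) = 0.141.
ω_d = 152·√(1 − 0.141²) = 150 rad/s. Then t_p = π/ω_d = 0.0209 s.

t_p ≈ 0.0209 s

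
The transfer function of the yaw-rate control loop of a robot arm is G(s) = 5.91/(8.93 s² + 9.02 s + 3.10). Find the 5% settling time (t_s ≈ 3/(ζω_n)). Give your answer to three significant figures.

Dividing through by 8.93: denominator becomes s² + 1.010 s + 0.3471.
So ω_n = √0.3471 = 0.589 rad/s and ζ = 1.010/(2·0.589) = 0.857.
t_s ≈ 3/(ζω_n) = 5.94 s.

t_s ≈ 5.94 s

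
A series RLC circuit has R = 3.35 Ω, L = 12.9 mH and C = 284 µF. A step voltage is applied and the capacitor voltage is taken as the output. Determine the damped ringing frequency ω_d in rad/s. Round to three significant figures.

For a series RLC circuit (capacitor voltage as output), ω_n = 1/√(LC) = 1/√(12.9 mH · 284 µF) = 522 rad/s.
ζ = (R/2)·√(C/L) = (3.35/2)·√(284 µF/12.9 mH) = 0.249.
ω_d = 522·√(1 − 0.249²) = 506 rad/s.

ω_d ≈ 506 rad/s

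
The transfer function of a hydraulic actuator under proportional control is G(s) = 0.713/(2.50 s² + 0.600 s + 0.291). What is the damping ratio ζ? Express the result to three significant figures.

Dividing through by 2.50: denominator becomes s² + 0.2400 s + 0.1164.
So ω_n = √0.1164 = 0.341 rad/s and ζ = 0.2400/(2·0.341) = 0.352.

ζ ≈ 0.352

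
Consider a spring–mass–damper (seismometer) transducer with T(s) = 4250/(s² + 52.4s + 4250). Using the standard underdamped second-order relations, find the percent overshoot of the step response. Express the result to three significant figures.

%OS ≈ 25.2%

Matching coefficients with s² + 2ζω_n s + ω_n² gives ω_n² = 4250 ⇒ ω_n = 65.2 rad/s, and ζ = 52.4/(2ω_n) = 0.402.
%OS = 100·exp(−πζ/√(1−ζ²)) = 25.2%.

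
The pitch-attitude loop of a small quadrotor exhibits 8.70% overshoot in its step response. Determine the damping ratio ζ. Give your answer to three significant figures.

ζ ≈ 0.614

From %OS = 100·exp(−πζ/√(1−ζ²)), invert to get ζ = −ln(OS)/√(π² + ln²(OS)) with OS = 0.0870.
−ln 0.0870 = 2.442, so ζ = 2.442/√(π² + 5.963) = 0.614.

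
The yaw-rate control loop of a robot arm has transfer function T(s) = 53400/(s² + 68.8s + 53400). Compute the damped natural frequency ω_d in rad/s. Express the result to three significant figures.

Comparing the denominator to s² + 2ζω_n s + ω_n²: ω_n = √53400 = 231 rad/s, and 2ζω_n = 68.8 so ζ = 68.8/(2·231) = 0.149.
ω_d = ω_n√(1−ζ²) = 229 rad/s.

ω_d ≈ 229 rad/s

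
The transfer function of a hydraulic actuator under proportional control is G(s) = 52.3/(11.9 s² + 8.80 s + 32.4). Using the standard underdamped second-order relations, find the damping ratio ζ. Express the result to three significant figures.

Dividing through by 11.9: denominator becomes s² + 0.7395 s + 2.723.
So ω_n = √2.723 = 1.65 rad/s and ζ = 0.7395/(2·1.65) = 0.224.

ζ ≈ 0.224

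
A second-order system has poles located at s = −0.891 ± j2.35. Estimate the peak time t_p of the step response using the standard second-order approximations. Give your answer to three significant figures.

t_p ≈ 1.34 s

t_p = π/ω_d with ω_d = 2.35 (the imaginary part), so t_p = 1.34 s.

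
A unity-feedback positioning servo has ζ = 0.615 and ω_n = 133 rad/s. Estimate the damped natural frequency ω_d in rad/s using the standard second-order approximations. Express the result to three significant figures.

ω_d = ω_n√(1−ζ²) = 133·√0.622 = 105 rad/s.

ω_d ≈ 105 rad/s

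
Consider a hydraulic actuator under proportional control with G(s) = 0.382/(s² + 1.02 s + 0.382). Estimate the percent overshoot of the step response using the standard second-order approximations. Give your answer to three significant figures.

%OS ≈ 1.02%

Comparing the denominator to s² + 2ζω_n s + ω_n²: ω_n = √0.382 = 0.618 rad/s, and 2ζω_n = 1.02 so ζ = 1.02/(2·0.618) = 0.825.
Overshoot: exp(−π·0.825/√(1−0.825²)) = 0.0102, i.e. 1.02%.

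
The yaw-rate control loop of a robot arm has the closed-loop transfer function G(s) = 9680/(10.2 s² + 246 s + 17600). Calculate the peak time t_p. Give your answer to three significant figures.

t_p ≈ 0.0790 s

Dividing through by 10.2: denominator becomes s² + 24.12 s + 1725.
So ω_n = √1725 = 41.5 rad/s and ζ = 24.12/(2·41.5) = 0.290.
The damped frequency ω_d = ω_n√(1−ζ²) = 39.8 rad/s. t_p = π/ω_d = 0.0790 s.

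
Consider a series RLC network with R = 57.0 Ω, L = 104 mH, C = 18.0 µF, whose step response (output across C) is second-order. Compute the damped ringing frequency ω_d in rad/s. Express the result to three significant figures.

ω_d ≈ 678 rad/s

For a series RLC circuit (capacitor voltage as output), ω_n = 1/√(LC) = 1/√(104 mH · 18.0 µF) = 731 rad/s.
ζ = (R/2)·√(C/L) = (57.0/2)·√(18.0 µF/104 mH) = 0.375.
The damped frequency ω_d = ω_n√(1−ζ²) = 678 rad/s.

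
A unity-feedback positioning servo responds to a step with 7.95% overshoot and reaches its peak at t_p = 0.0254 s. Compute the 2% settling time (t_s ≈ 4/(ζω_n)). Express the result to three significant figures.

ζ from %OS: ζ = |ln 0.0795|/√(π²+ln²0.0795) = 0.628.
t_p = π/ω_d ⇒ ω_d = 124 rad/s; then ω_n = ω_d/√(1−ζ²) = 159 rad/s.
t_s ≈ 4/(ζω_n) = 4/(0.628·159) = 0.0401 s.

t_s ≈ 0.0401 s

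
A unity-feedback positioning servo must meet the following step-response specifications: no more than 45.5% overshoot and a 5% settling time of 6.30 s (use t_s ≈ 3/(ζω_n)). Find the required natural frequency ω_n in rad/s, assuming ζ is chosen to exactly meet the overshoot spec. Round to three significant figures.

ω_n ≈ 1.96 rad/s

From %OS = 100·exp(−πζ/√(1−ζ²)), invert to get ζ = −ln(OS)/√(π² + ln²(OS)) with OS = 0.455.
−ln 0.455 = 0.7875, so ζ = 0.7875/√(π² + 0.6201) = 0.243.
Then ω_n = 3/(ζ t_s) = 3/(0.243 × 6.30) = 1.96 rad/s.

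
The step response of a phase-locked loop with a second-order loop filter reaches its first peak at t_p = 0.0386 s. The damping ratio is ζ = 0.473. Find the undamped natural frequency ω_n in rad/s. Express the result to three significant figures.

ω_n ≈ 92.4 rad/s

Peak time t_p = π/ω_d, so ω_d = π/t_p = π/0.0386 = 81.4 rad/s.
ω_n = ω_d/√(1−ζ²) = 81.4/√0.776 = 92.4 rad/s.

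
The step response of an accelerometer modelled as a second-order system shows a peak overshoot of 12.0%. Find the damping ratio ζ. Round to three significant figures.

ζ ≈ 0.559

ζ = −ln(OS)/√(π² + (ln OS)²). With OS = 0.120, ln OS = −2.120 and ζ = 2.120/3.790 = 0.559.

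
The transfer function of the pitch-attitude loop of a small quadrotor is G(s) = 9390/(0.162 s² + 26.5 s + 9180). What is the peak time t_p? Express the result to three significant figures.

t_p ≈ 0.0141 s

Dividing through by 0.162: denominator becomes s² + 163.6 s + 56670.
So ω_n = √56670 = 238 rad/s and ζ = 163.6/(2·238) = 0.344.
ω_d = ω_n√(1−ζ²) = 224 rad/s. t_p = π/ω_d = 0.0141 s.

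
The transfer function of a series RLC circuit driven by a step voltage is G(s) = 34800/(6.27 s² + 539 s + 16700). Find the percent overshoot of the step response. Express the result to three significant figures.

%OS ≈ 0.885%

Dividing through by 6.27: denominator becomes s² + 85.96 s + 2663.
So ω_n = √2663 = 51.6 rad/s and ζ = 85.96/(2·51.6) = 0.833.
Overshoot: exp(−π·0.833/√(1−0.833²)) = 0.00885, i.e. 0.885%.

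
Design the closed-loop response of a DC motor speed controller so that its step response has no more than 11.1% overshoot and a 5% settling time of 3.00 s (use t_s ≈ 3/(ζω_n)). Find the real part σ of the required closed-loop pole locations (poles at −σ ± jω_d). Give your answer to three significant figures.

σ ≈ 1.00

The settling-time spec alone fixes σ = ζω_n = 3/t_s = 3/3.00 = 1.00.
(Overshoot then fixes ζ = 0.573 and hence ω_d = σ·√(1−ζ²)/ζ = 1.43 rad/s.)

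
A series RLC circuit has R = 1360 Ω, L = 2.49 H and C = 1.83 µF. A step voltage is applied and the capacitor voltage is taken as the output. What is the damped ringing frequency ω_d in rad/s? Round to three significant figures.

ω_d ≈ 381 rad/s

For a series RLC circuit (capacitor voltage as output), ω_n = 1/√(LC) = 1/√(2.49 H · 1.83 µF) = 468 rad/s.
ζ = (R/2)·√(C/L) = (1360/2)·√(1.83 µF/2.49 H) = 0.583.
ω_d = 468·√(1 − 0.583²) = 381 rad/s.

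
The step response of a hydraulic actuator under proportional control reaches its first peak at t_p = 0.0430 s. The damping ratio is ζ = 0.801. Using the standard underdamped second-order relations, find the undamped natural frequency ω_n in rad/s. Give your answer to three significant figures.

ω_n ≈ 122 rad/s

Peak time t_p = π/ω_d, so ω_d = π/t_p = π/0.0430 = 73.1 rad/s.
ω_n = ω_d/√(1−ζ²) = 73.1/√0.358 = 122 rad/s.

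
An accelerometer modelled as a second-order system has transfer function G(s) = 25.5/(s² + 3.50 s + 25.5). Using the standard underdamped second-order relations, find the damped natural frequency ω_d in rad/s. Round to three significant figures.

ω_d ≈ 4.74 rad/s

ω_n = √25.5 = 5.05 rad/s; ζ = 3.50/(2·5.05) = 0.347.
The damped frequency ω_d = ω_n√(1−ζ²) = 4.74 rad/s.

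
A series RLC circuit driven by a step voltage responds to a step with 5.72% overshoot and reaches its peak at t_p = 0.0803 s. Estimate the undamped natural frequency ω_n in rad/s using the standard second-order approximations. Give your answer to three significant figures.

ω_n ≈ 52.9 rad/s

The overshoot fixes ζ = −ln(OS)/√(π²+ln²(OS)) = 0.673.
From t_p = π/ω_d, ω_d = π/0.0803 = 39.1 rad/s, so ω_n = ω_d/√(1−ζ²) = 52.9 rad/s.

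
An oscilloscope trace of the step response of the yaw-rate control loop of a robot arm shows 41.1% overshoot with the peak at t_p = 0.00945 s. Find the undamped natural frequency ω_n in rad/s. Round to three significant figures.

ω_n ≈ 346 rad/s

ζ from %OS: ζ = |ln 0.411|/√(π²+ln²0.411) = 0.272.
From t_p = π/ω_d, ω_d = π/0.00945 = 332 rad/s, so ω_n = ω_d/√(1−ζ²) = 346 rad/s.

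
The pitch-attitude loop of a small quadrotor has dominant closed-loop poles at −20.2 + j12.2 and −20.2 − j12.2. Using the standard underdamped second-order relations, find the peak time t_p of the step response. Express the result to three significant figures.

t_p ≈ 0.258 s

t_p = π/ω_d with ω_d = 12.2 (the imaginary part), so t_p = 0.258 s.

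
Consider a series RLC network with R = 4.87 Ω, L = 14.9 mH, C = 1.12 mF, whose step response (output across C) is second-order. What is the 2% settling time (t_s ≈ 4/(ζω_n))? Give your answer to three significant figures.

For a series RLC circuit (capacitor voltage as output), ω_n = 1/√(LC) = 1/√(14.9 mH · 1.12 mF) = 245 rad/s.
ζ = (R/2)·√(C/L) = (4.87/2)·√(1.12 mF/14.9 mH) = 0.668.
t_s ≈ 4/(ζω_n) = 0.0245 s.

t_s ≈ 0.0245 s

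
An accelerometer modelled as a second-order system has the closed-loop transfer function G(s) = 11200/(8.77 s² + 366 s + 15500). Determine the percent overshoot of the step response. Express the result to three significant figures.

%OS ≈ 16.6%

Dividing through by 8.77: denominator becomes s² + 41.73 s + 1767.
So ω_n = √1767 = 42.0 rad/s and ζ = 41.73/(2·42.0) = 0.496.
%OS = 100·exp(−πζ/√(1−ζ²)) = 16.6%.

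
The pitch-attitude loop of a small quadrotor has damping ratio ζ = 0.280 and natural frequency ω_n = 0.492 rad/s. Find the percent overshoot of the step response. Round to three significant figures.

For an underdamped second-order system, %OS = 100·exp(−πζ/√(1−ζ²)).
πζ/√(1−ζ²) = π·0.280/√(1−0.0784) = 0.9163, so %OS = 100·e^(−0.9163) = 40.0%.

%OS ≈ 40.0%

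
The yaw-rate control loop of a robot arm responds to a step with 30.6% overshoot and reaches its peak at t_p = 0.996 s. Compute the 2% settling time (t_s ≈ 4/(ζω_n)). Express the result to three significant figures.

The overshoot fixes ζ = −ln(OS)/√(π²+ln²(OS)) = 0.353.
From t_p = π/ω_d, ω_d = π/0.996 = 3.15 rad/s, so ω_n = ω_d/√(1−ζ²) = 3.37 rad/s.
t_s ≈ 4/(ζω_n) = 4/(0.353·3.37) = 3.36 s.

t_s ≈ 3.36 s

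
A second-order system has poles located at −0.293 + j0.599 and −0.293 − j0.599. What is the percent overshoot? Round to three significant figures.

The poles are at −σ ± jω_d with σ = 0.293 and ω_d = 0.599, so ω_n = √(σ²+ω_d²) = 0.667 rad/s and ζ = σ/ω_n = 0.439.
%OS = 100·exp(−πζ/√(1−ζ²)) = 21.5%.

%OS ≈ 21.5%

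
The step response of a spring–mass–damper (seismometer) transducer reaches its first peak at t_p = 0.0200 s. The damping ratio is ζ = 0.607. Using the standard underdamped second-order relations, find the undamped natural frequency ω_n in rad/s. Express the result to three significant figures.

ω_n ≈ 198 rad/s

Peak time t_p = π/ω_d, so ω_d = π/t_p = π/0.0200 = 157 rad/s.
ω_n = ω_d/√(1−ζ²) = 157/√0.632 = 198 rad/s.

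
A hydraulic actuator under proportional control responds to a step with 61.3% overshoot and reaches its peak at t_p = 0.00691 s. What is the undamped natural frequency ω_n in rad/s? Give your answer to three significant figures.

ω_n ≈ 460 rad/s

ζ from %OS: ζ = |ln 0.613|/√(π²+ln²0.613) = 0.154.
t_p = π/ω_d ⇒ ω_d = 455 rad/s; then ω_n = ω_d/√(1−ζ²) = 460 rad/s.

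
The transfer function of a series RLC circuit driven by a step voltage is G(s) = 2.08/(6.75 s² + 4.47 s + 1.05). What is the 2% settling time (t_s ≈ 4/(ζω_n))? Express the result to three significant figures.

t_s ≈ 12.1 s

Dividing through by 6.75: denominator becomes s² + 0.6622 s + 0.1556.
So ω_n = √0.1556 = 0.394 rad/s and ζ = 0.6622/(2·0.394) = 0.840.
t_s ≈ 4/(ζω_n) = 12.1 s.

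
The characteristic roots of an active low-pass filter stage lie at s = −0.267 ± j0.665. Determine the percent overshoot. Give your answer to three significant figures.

%OS ≈ 28.3%

With σ = 0.267, ω_d = 0.665: ω_n = √(σ²+ω_d²) = 0.717 rad/s, ζ = σ/ω_n = 0.373.
Overshoot: exp(−π·0.373/√(1−0.373²)) = 0.283, i.e. 28.3%.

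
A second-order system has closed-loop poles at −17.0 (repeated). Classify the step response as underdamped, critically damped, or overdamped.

Since there is a repeated negative-real pole, the response is critically damped.

critically damped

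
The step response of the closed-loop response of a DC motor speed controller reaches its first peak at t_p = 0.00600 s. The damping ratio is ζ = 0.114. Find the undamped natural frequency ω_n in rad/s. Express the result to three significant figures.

ω_n ≈ 527 rad/s

Peak time t_p = π/ω_d, so ω_d = π/t_p = π/0.00600 = 524 rad/s.
ω_n = ω_d/√(1−ζ²) = 524/√0.987 = 527 rad/s.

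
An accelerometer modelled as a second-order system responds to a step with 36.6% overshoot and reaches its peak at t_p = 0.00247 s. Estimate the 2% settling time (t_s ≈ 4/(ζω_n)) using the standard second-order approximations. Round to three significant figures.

t_s ≈ 0.00983 s

ζ from %OS: ζ = |ln 0.366|/√(π²+ln²0.366) = 0.305.
t_p = π/ω_d ⇒ ω_d = 1270 rad/s; then ω_n = ω_d/√(1−ζ²) = 1340 rad/s.
t_s ≈ 4/(ζω_n) = 4/(0.305·1340) = 0.00983 s.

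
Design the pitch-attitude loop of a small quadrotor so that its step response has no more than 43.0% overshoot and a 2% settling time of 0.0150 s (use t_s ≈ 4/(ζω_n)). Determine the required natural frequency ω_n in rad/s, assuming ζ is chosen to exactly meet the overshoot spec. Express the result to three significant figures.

ω_n ≈ 1030 rad/s

From %OS = 100·exp(−πζ/√(1−ζ²)), invert to get ζ = −ln(OS)/√(π² + ln²(OS)) with OS = 0.430.
−ln 0.430 = 0.8440, so ζ = 0.8440/√(π² + 0.7123) = 0.259.
From t_s ≈ 4/(ζω_n): ω_n = 4/(ζ·t_s) = 4/(0.259·0.0150) = 1030 rad/s.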